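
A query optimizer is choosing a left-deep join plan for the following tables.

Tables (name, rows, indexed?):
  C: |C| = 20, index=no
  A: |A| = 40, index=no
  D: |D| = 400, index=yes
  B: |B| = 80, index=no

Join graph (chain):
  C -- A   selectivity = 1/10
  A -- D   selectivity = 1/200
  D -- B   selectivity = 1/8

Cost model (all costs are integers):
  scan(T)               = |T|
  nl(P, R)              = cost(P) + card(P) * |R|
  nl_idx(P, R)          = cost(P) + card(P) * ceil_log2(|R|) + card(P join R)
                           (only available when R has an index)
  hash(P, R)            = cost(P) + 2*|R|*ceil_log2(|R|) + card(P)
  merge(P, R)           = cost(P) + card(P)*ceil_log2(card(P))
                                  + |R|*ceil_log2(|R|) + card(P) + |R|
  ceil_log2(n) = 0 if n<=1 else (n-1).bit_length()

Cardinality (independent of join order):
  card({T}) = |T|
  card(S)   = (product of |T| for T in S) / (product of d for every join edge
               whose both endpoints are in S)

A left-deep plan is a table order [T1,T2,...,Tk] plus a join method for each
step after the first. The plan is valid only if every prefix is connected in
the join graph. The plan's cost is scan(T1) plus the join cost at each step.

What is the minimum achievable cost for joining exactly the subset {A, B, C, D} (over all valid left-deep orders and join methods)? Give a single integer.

2040

Selinger DP over subsets of {A,B,C,D}:
  {C}: scan cost=20, card=20
  {A}: scan cost=40, card=40
  {D}: scan cost=400, card=400
  {B}: scan cost=80, card=80
  {AC}: card=80; try (C,hash)→280, (A,merge)→420, (C,merge)→440, (A,hash)→520, (A,nl)→820, (C,nl)→840; best=280 via (C,hash)
  {AD}: card=80; try (D,nl_idx)→480, (A,hash)→1280, (D,merge)→4320, (A,merge)→4680, (D,hash)→7280, (D,nl)→16040 …(+1); best=480 via (D,nl_idx)
  {BD}: card=4000; try (B,hash)→1920, (D,merge)→4720, (D,nl_idx)→4800, (B,merge)→5040, (D,hash)→7360, (D,nl)→32080 …(+1); best=1920 via (B,hash)
  {ACD}: card=160; try (C,hash)→760, (D,nl_idx)→1160, (C,merge)→1240, (C,nl)→2080, (D,merge)→4920, (D,hash)→7560 …(+1); best=760 via (C,hash)
  {ABD}: card=800; try (B,hash)→1680, (B,merge)→1760, (A,hash)→6400, (B,nl)→6880, (A,merge)→54200, (A,nl)→161920; best=1680 via (B,hash)
  {ABCD}: card=1600; try (B,hash)→2040, (C,hash)→2680, (B,merge)→2840, (C,merge)→10600, (B,nl)→13560, (C,nl)→17680; best=2040 via (B,hash)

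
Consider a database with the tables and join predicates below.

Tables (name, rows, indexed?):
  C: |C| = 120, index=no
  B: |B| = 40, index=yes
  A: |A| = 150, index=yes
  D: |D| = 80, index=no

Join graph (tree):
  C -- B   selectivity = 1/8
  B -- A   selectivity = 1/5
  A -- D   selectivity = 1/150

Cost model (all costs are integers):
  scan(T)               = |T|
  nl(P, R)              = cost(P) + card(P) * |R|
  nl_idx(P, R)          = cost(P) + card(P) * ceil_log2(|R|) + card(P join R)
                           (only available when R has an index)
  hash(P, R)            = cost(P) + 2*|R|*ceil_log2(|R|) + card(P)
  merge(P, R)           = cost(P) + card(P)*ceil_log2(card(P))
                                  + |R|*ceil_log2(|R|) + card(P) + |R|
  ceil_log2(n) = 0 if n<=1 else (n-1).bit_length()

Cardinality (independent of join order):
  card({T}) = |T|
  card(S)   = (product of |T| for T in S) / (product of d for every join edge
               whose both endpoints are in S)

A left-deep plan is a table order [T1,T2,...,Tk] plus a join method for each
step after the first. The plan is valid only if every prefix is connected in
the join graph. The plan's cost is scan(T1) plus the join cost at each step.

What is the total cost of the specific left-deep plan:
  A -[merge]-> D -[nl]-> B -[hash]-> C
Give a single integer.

step 1: scan A: cost=150, card=150
step 2: join D via merge
    card(P join D) = 150*80/(150) = 80
    cost = 150 + 150*8 + 80*7 + 150 + 80 = 2140
step 3: join B via nl
    card(P join B) = 80*40/(5) = 640
    cost = 2140 + 80*40 = 5340
step 4: join C via hash
    card(P join C) = 640*120/(8) = 9600
    cost = 5340 + 2*120*7 + 640 = 7660

7660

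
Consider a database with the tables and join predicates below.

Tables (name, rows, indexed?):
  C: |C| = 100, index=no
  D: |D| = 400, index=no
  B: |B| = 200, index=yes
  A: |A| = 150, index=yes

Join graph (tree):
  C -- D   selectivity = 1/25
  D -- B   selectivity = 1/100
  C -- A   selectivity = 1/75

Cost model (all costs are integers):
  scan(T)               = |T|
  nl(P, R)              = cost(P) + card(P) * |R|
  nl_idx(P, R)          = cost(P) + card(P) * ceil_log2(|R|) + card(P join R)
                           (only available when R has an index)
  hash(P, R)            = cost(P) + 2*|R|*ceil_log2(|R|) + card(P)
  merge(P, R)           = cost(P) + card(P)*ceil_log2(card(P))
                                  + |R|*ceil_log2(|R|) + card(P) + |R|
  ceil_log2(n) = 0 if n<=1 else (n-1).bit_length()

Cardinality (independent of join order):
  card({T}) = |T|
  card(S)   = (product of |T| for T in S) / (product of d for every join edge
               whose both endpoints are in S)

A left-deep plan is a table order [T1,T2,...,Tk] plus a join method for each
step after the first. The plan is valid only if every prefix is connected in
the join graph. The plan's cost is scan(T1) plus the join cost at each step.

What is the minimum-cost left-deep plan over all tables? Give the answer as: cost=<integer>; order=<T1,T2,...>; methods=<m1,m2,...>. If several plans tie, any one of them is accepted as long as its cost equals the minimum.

Selinger DP (subsets sized 1..n):
  {C}: scan cost=100, card=100
  {D}: scan cost=400, card=400
  {B}: scan cost=200, card=200
  {A}: scan cost=150, card=150
  {CD}: card=1600; try (C,hash)→2200, (D,merge)→4900, (C,merge)→5200, (D,hash)→7400, (D,nl)→40100, (C,nl)→40400; best=2200 via (C,hash)
  {AC}: card=200; try (A,nl_idx)→1100, (C,hash)→1700, (A,merge)→2250, (C,merge)→2300, (A,hash)→2600, (A,nl)→15100 …(+1); best=1100 via (A,nl_idx)
  {BD}: card=800; try (B,hash)→4000, (B,nl_idx)→4400, (D,merge)→6000, (B,merge)→6200, (D,hash)→7600, (D,nl)→80200 …(+1); best=4000 via (B,hash)
  {BCD}: card=3200; try (C,hash)→6200, (B,hash)→7000, (C,merge)→13600, (B,nl_idx)→18200, (B,merge)→23200, (C,nl)→84000 …(+1); best=6200 via (C,hash)
  {ACD}: card=3200; try (A,hash)→6200, (D,merge)→6900, (D,hash)→8500, (A,nl_idx)→18200, (A,merge)→22750, (D,nl)→81100 …(+1); best=6200 via (A,hash)
  {ABCD}: card=6400; try (A,hash)→11800, (B,hash)→12600, (B,nl_idx)→38200, (A,nl_idx)→38200, (A,merge)→49150, (B,merge)→49600 …(+2); best=11800 via (A,hash)

cost=11800; order=D,B,C,A; methods=hash,hash,hash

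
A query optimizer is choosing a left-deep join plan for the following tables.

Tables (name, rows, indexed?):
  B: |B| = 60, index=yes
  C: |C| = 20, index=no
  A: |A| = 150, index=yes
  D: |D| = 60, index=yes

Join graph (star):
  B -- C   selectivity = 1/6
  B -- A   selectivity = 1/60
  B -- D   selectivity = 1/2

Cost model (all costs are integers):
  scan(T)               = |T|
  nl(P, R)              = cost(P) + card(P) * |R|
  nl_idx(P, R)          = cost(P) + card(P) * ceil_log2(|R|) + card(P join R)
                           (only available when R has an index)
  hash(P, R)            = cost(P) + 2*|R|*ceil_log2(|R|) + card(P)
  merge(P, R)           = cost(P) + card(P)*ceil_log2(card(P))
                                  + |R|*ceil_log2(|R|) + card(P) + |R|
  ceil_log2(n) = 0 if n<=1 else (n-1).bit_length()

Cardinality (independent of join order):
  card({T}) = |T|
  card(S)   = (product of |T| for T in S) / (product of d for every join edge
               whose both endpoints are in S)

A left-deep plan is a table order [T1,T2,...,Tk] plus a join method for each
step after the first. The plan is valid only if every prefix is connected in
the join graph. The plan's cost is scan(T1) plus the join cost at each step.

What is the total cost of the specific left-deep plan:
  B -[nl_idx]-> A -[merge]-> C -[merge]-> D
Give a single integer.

7580

step 1: scan B: cost=60, card=60
step 2: join A via nl_idx
    card(P join A) = 60*150/(60) = 150
    cost = 60 + 60*8 + 150 = 690
step 3: join C via merge
    card(P join C) = 150*20/(6) = 500
    cost = 690 + 150*8 + 20*5 + 150 + 20 = 2160
step 4: join D via merge
    card(P join D) = 500*60/(2) = 15000
    cost = 2160 + 500*9 + 60*6 + 500 + 60 = 7580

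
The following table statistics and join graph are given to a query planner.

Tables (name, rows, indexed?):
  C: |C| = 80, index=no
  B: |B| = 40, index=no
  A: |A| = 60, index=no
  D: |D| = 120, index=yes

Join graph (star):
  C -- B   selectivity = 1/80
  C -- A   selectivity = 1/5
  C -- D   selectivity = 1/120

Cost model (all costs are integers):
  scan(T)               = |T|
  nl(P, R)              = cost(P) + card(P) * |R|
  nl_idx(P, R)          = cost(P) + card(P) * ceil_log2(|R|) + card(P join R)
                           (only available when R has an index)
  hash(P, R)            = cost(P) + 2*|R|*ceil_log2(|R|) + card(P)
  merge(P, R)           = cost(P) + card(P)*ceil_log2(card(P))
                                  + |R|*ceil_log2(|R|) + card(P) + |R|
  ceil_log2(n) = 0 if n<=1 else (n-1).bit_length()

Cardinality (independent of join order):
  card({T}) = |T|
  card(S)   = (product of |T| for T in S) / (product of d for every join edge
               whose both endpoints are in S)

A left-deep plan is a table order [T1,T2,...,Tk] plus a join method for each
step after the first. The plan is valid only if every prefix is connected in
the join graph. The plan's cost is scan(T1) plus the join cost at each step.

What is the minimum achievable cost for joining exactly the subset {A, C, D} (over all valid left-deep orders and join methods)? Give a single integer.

Selinger DP over subsets of {A,C,D}:
  {C}: scan cost=80, card=80
  {A}: scan cost=60, card=60
  {D}: scan cost=120, card=120
  {AC}: card=960; try (A,hash)→880, (C,merge)→1120, (A,merge)→1140, (C,hash)→1240, (C,nl)→4860, (A,nl)→4880; best=880 via (A,hash)
  {CD}: card=80; try (D,nl_idx)→720, (C,hash)→1360, (D,merge)→1680, (C,merge)→1720, (D,hash)→1840, (D,nl)→9680 …(+1); best=720 via (D,nl_idx)
  {ACD}: card=960; try (A,hash)→1520, (A,merge)→1780, (D,hash)→3520, (A,nl)→5520, (D,nl_idx)→8560, (D,merge)→12400 …(+1); best=1520 via (A,hash)

1520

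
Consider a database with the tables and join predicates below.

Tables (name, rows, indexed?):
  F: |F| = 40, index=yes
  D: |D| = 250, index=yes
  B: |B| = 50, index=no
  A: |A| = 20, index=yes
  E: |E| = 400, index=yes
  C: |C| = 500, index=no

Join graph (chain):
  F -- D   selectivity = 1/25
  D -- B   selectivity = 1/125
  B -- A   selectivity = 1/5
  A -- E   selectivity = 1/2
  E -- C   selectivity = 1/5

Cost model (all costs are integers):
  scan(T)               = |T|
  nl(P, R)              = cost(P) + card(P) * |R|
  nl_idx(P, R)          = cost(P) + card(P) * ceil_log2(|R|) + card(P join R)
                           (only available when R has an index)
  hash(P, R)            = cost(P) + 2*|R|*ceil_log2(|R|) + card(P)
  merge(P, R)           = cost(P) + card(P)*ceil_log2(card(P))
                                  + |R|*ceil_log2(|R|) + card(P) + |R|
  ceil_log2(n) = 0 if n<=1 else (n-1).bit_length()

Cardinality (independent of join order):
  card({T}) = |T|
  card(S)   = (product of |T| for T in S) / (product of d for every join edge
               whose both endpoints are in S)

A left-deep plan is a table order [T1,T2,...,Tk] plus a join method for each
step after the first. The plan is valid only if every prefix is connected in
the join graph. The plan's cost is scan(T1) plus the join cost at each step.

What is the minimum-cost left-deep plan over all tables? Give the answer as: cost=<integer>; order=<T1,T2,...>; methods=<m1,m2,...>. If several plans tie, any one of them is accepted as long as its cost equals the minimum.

Selinger DP (subsets sized 1..n):
  {F}: scan cost=40, card=40
  {D}: scan cost=250, card=250
  {B}: scan cost=50, card=50
  {A}: scan cost=20, card=20
  {E}: scan cost=400, card=400
  {C}: scan cost=500, card=500
  {DF}: card=400; try (D,nl_idx)→760, (F,hash)→980, (F,nl_idx)→2150, (D,merge)→2570, (F,merge)→2780, (D,hash)→4080 …(+2); best=760 via (D,nl_idx)
  {BD}: card=100; try (D,nl_idx)→550, (B,hash)→1100, (D,merge)→2650, (B,merge)→2850, (D,hash)→4100, (D,nl)→12550 …(+1); best=550 via (D,nl_idx)
  {AB}: card=200; try (A,hash)→300, (B,merge)→490, (A,nl_idx)→500, (A,merge)→520, (B,hash)→640, (B,nl)→1020 …(+1); best=300 via (A,hash)
  {AE}: card=4000; try (A,hash)→1000, (E,merge)→4140, (E,nl_idx)→4200, (A,merge)→4520, (A,nl_idx)→6400, (E,hash)→7240 …(+2); best=1000 via (A,hash)
  {CE}: card=40000; try (E,hash)→8200, (C,merge)→9400, (E,merge)→9500, (C,hash)→9800, (E,nl_idx)→45000, (C,nl)→200400 …(+1); best=8200 via (E,hash)
  {BDF}: card=160; try (F,hash)→1130, (F,nl_idx)→1310, (F,merge)→1630, (B,hash)→1760, (F,nl)→4550, (B,merge)→5110 …(+1); best=1130 via (F,hash)
  {ABD}: card=400; try (A,hash)→850, (A,nl_idx)→1450, (A,merge)→1470, (D,nl_idx)→2300, (A,nl)→2550, (D,merge)→4350 …(+2); best=850 via (A,hash)
  {ABE}: card=40000; try (B,hash)→5600, (E,merge)→6100, (E,hash)→7700, (E,nl_idx)→42100, (B,merge)→53350, (E,nl)→80300 …(+1); best=5600 via (B,hash)
  {ACE}: card=400000; try (C,hash)→14000, (A,hash)→48400, (C,merge)→58000, (A,nl_idx)→608200, (A,merge)→688320, (A,nl)→808200 …(+1); best=14000 via (C,hash)
  {ABDF}: card=640; try (A,hash)→1490, (F,hash)→1730, (A,nl_idx)→2570, (A,merge)→2690, (F,nl_idx)→3890, (A,nl)→4330 …(+2); best=1490 via (A,hash)
  {ABDE}: card=80000; try (E,hash)→8450, (E,merge)→8850, (D,hash)→49600, (E,nl_idx)→84450, (E,nl)→160850, (D,nl_idx)→405600 …(+2); best=8450 via (E,hash)
  {ABCE}: card=4000000; try (C,hash)→54600, (B,hash)→414600, (C,merge)→690600, (B,merge)→8014350, (C,nl)→20005600, (B,nl)→20014000; best=54600 via (C,hash)
  {ABDEF}: card=128000; try (E,hash)→9330, (E,merge)→12530, (F,hash)→88930, (E,nl_idx)→135250, (E,nl)→257490, (F,nl_idx)→616450 …(+2); best=9330 via (E,hash)
  {ABCDE}: card=8000000; try (C,hash)→97450, (C,merge)→1453450, (D,hash)→4058600, (C,nl)→40008450, (D,nl_idx)→40054600, (D,merge)→92056850 …(+1); best=97450 via (C,hash)
  {ABCDEF}: card=12800000; try (C,hash)→146330, (C,merge)→2318330, (F,hash)→8097930, (F,nl_idx)→60897450, (C,nl)→64009330, (F,merge)→192097730 …(+1); best=146330 via (C,hash)

cost=146330; order=B,D,F,A,E,C; methods=nl_idx,hash,hash,hash,hash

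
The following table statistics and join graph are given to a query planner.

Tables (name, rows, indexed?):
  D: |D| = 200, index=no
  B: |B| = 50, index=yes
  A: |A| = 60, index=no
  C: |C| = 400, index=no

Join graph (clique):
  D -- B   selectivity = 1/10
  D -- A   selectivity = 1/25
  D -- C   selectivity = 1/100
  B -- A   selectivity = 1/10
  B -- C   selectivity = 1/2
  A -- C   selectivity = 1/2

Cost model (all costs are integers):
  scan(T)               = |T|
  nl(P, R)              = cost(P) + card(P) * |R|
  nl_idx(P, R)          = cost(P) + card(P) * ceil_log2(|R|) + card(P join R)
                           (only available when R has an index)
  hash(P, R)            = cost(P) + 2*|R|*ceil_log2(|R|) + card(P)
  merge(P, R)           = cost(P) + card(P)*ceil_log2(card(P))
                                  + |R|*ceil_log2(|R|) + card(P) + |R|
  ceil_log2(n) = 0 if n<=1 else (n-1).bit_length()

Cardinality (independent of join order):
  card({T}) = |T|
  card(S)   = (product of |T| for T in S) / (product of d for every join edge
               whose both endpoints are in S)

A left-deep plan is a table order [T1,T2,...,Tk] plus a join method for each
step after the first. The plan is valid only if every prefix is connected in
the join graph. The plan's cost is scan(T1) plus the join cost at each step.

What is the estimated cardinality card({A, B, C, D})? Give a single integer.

Tables in S: A(60), B(50), C(400), D(200)
Edges inside S: D-B(d=10), D-A(d=25), D-C(d=100), B-A(d=10), B-C(d=2), A-C(d=2)
numerator = 60 * 50 * 400 * 200 = 240000000
denominator = 10 * 25 * 100 * 10 * 2 * 2 = 1000000
card(S) = 240000000 / 1000000 = 240

240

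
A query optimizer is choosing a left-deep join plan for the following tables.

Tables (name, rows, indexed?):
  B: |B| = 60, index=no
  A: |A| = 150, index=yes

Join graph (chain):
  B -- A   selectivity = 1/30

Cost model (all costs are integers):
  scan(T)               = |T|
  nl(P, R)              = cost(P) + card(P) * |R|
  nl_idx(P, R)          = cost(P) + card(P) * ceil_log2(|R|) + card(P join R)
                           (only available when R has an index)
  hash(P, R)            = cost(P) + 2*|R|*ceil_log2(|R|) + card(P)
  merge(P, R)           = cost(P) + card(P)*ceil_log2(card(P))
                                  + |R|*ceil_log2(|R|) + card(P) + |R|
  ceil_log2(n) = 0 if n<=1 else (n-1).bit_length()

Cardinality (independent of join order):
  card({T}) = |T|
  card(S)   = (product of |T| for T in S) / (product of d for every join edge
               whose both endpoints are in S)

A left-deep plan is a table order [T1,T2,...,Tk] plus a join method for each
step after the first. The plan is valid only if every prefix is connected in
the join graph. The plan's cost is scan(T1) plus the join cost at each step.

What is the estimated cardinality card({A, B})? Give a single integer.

300

Tables in S: A(150), B(60)
Edges inside S: B-A(d=30)
numerator = 150 * 60 = 9000
denominator = 30 = 30
card(S) = 9000 / 30 = 300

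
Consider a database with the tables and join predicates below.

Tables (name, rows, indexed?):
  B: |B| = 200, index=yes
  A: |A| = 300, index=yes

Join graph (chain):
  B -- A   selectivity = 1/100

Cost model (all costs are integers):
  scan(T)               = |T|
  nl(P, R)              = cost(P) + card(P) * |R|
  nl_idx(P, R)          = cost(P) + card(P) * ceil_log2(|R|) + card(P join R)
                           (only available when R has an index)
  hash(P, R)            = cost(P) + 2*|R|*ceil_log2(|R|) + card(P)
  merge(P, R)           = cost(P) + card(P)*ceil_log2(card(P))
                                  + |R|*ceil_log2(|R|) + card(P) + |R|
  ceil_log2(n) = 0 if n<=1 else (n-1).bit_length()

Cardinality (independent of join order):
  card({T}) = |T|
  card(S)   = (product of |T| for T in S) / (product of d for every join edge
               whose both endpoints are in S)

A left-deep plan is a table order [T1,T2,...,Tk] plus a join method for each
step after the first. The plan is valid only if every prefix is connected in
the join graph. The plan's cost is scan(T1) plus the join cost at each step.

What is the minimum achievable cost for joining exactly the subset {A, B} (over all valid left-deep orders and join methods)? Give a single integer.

Selinger DP over subsets of {A,B}:
  {B}: scan cost=200, card=200
  {A}: scan cost=300, card=300
  {AB}: card=600; try (A,nl_idx)→2600, (B,nl_idx)→3300, (B,hash)→3800, (A,merge)→5000, (B,merge)→5100, (A,hash)→5800 …(+2); best=2600 via (A,nl_idx)

2600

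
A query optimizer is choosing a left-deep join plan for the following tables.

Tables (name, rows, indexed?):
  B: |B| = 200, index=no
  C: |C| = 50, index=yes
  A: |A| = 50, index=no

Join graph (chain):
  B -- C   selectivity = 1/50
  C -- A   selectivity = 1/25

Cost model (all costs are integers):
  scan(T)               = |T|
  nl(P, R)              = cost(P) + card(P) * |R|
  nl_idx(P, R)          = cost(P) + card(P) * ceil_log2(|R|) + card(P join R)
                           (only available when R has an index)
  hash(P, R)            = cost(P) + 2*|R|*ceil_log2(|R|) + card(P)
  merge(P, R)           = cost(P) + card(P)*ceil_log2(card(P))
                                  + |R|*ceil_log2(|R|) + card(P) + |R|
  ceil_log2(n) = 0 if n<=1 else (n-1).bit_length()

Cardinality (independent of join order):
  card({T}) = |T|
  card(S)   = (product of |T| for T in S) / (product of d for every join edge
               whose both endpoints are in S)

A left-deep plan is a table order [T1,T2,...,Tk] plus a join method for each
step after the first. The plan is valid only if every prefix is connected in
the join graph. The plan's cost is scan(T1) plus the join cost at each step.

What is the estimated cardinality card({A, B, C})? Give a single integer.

400

Tables in S: A(50), B(200), C(50)
Edges inside S: B-C(d=50), C-A(d=25)
numerator = 50 * 200 * 50 = 500000
denominator = 50 * 25 = 1250
card(S) = 500000 / 1250 = 400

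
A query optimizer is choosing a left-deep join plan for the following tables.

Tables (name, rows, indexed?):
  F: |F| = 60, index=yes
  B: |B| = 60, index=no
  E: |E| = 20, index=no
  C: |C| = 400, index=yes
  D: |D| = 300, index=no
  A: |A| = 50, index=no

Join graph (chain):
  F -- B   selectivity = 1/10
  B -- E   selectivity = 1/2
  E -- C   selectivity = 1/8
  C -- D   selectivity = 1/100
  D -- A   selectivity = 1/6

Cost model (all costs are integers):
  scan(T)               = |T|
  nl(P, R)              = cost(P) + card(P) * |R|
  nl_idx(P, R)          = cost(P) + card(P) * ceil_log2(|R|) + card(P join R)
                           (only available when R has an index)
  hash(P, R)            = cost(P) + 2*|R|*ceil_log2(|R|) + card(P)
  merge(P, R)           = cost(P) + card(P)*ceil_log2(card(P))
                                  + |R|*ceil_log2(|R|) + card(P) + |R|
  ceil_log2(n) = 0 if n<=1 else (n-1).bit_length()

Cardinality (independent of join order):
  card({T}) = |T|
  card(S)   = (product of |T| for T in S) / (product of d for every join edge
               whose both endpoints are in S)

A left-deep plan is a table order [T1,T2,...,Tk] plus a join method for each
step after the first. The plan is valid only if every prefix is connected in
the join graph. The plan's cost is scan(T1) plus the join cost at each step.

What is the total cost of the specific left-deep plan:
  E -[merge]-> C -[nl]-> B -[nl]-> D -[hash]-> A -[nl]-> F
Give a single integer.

54154740

step 1: scan E: cost=20, card=20
step 2: join C via merge
    card(P join C) = 20*400/(8) = 1000
    cost = 20 + 20*5 + 400*9 + 20 + 400 = 4140
step 3: join B via nl
    card(P join B) = 1000*60/(2) = 30000
    cost = 4140 + 1000*60 = 64140
step 4: join D via nl
    card(P join D) = 30000*300/(100) = 90000
    cost = 64140 + 30000*300 = 9064140
step 5: join A via hash
    card(P join A) = 90000*50/(6) = 750000
    cost = 9064140 + 2*50*6 + 90000 = 9154740
step 6: join F via nl
    card(P join F) = 750000*60/(10) = 4500000
    cost = 9154740 + 750000*60 = 54154740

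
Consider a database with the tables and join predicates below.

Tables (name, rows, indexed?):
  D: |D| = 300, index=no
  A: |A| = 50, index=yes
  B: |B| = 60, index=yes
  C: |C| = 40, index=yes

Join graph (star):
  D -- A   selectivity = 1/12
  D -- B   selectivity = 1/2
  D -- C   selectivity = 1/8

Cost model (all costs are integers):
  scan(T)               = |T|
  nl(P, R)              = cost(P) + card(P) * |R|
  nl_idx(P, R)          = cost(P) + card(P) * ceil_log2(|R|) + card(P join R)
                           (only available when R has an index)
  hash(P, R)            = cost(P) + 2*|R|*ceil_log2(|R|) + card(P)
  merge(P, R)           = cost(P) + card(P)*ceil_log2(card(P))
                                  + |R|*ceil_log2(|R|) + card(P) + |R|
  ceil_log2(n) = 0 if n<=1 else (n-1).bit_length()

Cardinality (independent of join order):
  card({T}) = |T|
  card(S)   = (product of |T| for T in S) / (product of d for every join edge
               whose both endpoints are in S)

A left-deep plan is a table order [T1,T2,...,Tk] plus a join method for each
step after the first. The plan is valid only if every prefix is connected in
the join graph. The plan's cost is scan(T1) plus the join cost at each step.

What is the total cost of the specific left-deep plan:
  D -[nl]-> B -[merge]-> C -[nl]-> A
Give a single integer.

2403580

step 1: scan D: cost=300, card=300
step 2: join B via nl
    card(P join B) = 300*60/(2) = 9000
    cost = 300 + 300*60 = 18300
step 3: join C via merge
    card(P join C) = 9000*40/(8) = 45000
    cost = 18300 + 9000*14 + 40*6 + 9000 + 40 = 153580
step 4: join A via nl
    card(P join A) = 45000*50/(12) = 187500
    cost = 153580 + 45000*50 = 2403580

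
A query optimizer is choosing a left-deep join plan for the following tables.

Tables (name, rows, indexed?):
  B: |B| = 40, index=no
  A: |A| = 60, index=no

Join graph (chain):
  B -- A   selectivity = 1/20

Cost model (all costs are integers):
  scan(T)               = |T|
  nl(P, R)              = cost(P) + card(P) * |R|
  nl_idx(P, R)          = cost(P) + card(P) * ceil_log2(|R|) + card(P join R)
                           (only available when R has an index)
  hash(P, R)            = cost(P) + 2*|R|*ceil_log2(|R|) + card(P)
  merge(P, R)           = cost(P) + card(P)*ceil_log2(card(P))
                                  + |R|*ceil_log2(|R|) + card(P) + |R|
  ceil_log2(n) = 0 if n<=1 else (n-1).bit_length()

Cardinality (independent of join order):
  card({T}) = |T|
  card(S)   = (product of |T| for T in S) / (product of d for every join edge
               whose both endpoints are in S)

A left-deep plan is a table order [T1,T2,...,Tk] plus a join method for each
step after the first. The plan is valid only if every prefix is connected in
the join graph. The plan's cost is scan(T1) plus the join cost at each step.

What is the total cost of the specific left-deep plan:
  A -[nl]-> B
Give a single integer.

step 1: scan A: cost=60, card=60
step 2: join B via nl
    card(P join B) = 60*40/(20) = 120
    cost = 60 + 60*40 = 2460

2460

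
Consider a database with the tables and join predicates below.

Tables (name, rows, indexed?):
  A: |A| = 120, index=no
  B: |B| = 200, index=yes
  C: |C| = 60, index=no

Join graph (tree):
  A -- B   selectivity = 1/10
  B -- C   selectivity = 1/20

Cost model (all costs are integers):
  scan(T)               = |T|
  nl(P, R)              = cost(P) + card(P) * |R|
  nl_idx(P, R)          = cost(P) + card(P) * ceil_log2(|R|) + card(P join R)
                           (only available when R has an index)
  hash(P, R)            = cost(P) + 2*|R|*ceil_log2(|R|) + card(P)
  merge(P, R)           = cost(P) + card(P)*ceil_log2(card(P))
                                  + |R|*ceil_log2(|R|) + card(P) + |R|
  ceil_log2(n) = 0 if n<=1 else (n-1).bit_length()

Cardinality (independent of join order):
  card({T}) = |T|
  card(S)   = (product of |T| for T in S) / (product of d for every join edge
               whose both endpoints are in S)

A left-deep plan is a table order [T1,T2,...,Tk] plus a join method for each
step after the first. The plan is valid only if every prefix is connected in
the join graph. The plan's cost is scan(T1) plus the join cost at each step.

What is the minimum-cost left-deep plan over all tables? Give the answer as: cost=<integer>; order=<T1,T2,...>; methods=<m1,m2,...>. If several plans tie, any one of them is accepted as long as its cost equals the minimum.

Selinger DP (subsets sized 1..n):
  {A}: scan cost=120, card=120
  {B}: scan cost=200, card=200
  {C}: scan cost=60, card=60
  {AB}: card=2400; try (A,hash)→2080, (B,merge)→2880, (A,merge)→2960, (B,hash)→3440, (B,nl_idx)→3480, (B,nl)→24120 …(+1); best=2080 via (A,hash)
  {BC}: card=600; try (C,hash)→1120, (B,nl_idx)→1140, (B,merge)→2280, (C,merge)→2420, (B,hash)→3320, (B,nl)→12060 …(+1); best=1120 via (C,hash)
  {ABC}: card=7200; try (A,hash)→3400, (C,hash)→5200, (A,merge)→8680, (C,merge)→33700, (A,nl)→73120, (C,nl)→146080; best=3400 via (A,hash)

cost=3400; order=B,C,A; methods=hash,hash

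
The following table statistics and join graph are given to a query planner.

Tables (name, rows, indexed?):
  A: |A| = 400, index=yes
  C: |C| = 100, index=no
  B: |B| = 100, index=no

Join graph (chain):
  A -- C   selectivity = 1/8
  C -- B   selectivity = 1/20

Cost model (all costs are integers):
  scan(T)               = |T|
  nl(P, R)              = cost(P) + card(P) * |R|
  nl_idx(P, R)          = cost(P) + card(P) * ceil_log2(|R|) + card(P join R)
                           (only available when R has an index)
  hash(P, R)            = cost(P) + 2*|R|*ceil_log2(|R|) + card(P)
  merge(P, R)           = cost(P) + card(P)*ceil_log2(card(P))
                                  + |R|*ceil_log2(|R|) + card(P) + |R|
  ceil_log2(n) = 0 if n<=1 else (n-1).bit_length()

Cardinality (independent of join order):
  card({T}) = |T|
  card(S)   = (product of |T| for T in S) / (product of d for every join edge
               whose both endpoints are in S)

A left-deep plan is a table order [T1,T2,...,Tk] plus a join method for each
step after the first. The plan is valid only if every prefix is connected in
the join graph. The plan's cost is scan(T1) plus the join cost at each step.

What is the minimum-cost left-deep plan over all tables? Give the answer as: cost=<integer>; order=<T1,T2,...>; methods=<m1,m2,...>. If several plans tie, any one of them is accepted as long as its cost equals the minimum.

cost=8600; order=A,C,B; methods=hash,hash

Selinger DP (subsets sized 1..n):
  {A}: scan cost=400, card=400
  {C}: scan cost=100, card=100
  {B}: scan cost=100, card=100
  {AC}: card=5000; try (C,hash)→2200, (A,merge)→4900, (C,merge)→5200, (A,nl_idx)→6000, (A,hash)→7400, (A,nl)→40100 …(+1); best=2200 via (C,hash)
  {BC}: card=500; try (C,hash)→1600, (B,hash)→1600, (C,merge)→1700, (B,merge)→1700, (C,nl)→10100, (B,nl)→10100; best=1600 via (C,hash)
  {ABC}: card=25000; try (B,hash)→8600, (A,hash)→9300, (A,merge)→10600, (A,nl_idx)→31100, (B,merge)→73000, (A,nl)→201600 …(+1); best=8600 via (B,hash)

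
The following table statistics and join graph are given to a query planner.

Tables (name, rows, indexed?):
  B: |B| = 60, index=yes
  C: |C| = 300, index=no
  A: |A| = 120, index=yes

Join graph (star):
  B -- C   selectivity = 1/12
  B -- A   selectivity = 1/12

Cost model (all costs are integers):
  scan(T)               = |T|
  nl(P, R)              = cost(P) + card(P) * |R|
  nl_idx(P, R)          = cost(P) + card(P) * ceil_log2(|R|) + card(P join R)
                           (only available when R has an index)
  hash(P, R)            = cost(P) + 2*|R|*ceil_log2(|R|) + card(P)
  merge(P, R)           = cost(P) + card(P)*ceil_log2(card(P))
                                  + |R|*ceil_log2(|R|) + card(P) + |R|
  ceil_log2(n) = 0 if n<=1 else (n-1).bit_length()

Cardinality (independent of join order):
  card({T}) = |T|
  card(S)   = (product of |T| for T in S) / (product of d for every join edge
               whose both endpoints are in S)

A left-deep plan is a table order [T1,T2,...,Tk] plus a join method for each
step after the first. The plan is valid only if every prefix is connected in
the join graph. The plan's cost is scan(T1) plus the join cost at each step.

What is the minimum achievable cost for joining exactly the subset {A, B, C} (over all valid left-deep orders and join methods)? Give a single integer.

Selinger DP over subsets of {A,B,C}:
  {B}: scan cost=60, card=60
  {C}: scan cost=300, card=300
  {A}: scan cost=120, card=120
  {BC}: card=1500; try (B,hash)→1320, (C,merge)→3480, (B,nl_idx)→3600, (B,merge)→3720, (C,hash)→5520, (C,nl)→18060 …(+1); best=1320 via (B,hash)
  {AB}: card=600; try (B,hash)→960, (A,nl_idx)→1080, (B,nl_idx)→1440, (A,merge)→1440, (B,merge)→1500, (A,hash)→1800 …(+2); best=960 via (B,hash)
  {ABC}: card=15000; try (A,hash)→4500, (C,hash)→6960, (C,merge)→10560, (A,merge)→20280, (A,nl_idx)→26820, (C,nl)→180960 …(+1); best=4500 via (A,hash)

4500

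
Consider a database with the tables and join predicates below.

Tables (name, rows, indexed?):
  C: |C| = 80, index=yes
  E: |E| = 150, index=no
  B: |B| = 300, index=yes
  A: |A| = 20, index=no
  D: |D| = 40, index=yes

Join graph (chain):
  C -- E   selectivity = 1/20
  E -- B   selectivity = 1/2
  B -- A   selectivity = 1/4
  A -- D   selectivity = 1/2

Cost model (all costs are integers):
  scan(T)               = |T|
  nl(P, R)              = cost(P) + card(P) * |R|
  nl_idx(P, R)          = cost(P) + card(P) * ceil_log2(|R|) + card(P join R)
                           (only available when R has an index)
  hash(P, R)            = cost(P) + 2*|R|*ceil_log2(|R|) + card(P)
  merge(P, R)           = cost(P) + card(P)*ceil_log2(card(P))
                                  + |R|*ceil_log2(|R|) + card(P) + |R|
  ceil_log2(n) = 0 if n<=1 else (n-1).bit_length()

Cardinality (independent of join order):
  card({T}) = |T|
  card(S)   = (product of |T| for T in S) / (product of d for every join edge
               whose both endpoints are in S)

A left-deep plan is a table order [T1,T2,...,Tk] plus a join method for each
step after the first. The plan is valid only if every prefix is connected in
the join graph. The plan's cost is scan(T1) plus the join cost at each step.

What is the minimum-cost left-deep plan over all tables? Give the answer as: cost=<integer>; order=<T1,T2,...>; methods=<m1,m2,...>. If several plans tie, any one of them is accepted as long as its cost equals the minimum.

cost=548100; order=E,C,B,A,D; methods=hash,hash,hash,hash

Selinger DP (subsets sized 1..n):
  {C}: scan cost=80, card=80
  {E}: scan cost=150, card=150
  {B}: scan cost=300, card=300
  {A}: scan cost=20, card=20
  {D}: scan cost=40, card=40
  {CE}: card=600; try (C,hash)→1420, (C,nl_idx)→1800, (E,merge)→2070, (C,merge)→2140, (E,hash)→2560, (E,nl)→12080 …(+1); best=1420 via (C,hash)
  {BE}: card=22500; try (E,hash)→3000, (B,merge)→4500, (E,merge)→4650, (B,hash)→5700, (B,nl_idx)→24000, (B,nl)→45150 …(+1); best=3000 via (E,hash)
  {AB}: card=1500; try (A,hash)→800, (B,nl_idx)→1700, (B,merge)→3140, (A,merge)→3420, (B,hash)→5440, (B,nl)→6020 …(+1); best=800 via (A,hash)
  {AD}: card=400; try (A,hash)→280, (D,merge)→420, (A,merge)→440, (D,hash)→520, (D,nl_idx)→540, (D,nl)→820 …(+1); best=280 via (A,hash)
  {BCE}: card=90000; try (B,hash)→7420, (B,merge)→11020, (C,hash)→26620, (B,nl_idx)→96820, (B,nl)→181420, (C,nl_idx)→250500 …(+2); best=7420 via (B,hash)
  {ABE}: card=112500; try (E,hash)→4700, (E,merge)→20150, (A,hash)→25700, (E,nl)→225800, (A,merge)→363120, (A,nl)→453000; best=4700 via (E,hash)
  {ABD}: card=30000; try (D,hash)→2780, (B,hash)→6080, (B,merge)→7280, (D,merge)→19080, (B,nl_idx)→33880, (D,nl_idx)→39800 …(+2); best=2780 via (D,hash)
  {ABCE}: card=450000; try (A,hash)→97620, (C,hash)→118320, (C,nl_idx)→1242200, (A,merge)→1627540, (A,nl)→1807420, (C,merge)→2030340 …(+1); best=97620 via (A,hash)
  {ABDE}: card=2250000; try (E,hash)→35180, (D,hash)→117680, (E,merge)→484130, (D,merge)→2029980, (D,nl_idx)→2929700, (E,nl)→4502780 …(+1); best=35180 via (E,hash)
  {ABCDE}: card=9000000; try (D,hash)→548100, (C,hash)→2286300, (D,merge)→9097900, (D,nl_idx)→11797620, (D,nl)→18097620, (C,nl_idx)→24785180 …(+2); best=548100 via (D,hash)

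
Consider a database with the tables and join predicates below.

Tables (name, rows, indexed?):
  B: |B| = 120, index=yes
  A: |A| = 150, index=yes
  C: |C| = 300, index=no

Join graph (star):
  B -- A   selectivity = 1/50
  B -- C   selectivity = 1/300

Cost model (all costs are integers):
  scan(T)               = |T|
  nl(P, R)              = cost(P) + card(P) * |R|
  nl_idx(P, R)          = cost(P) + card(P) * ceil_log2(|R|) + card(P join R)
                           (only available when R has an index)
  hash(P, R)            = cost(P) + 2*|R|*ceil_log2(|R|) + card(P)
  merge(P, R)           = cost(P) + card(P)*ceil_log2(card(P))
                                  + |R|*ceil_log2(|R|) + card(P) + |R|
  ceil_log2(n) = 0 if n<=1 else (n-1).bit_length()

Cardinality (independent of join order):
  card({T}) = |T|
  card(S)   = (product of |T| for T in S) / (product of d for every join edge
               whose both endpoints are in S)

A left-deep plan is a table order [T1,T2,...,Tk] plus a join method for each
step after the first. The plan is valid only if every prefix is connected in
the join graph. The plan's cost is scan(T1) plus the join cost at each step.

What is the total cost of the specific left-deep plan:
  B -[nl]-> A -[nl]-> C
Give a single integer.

step 1: scan B: cost=120, card=120
step 2: join A via nl
    card(P join A) = 120*150/(50) = 360
    cost = 120 + 120*150 = 18120
step 3: join C via nl
    card(P join C) = 360*300/(300) = 360
    cost = 18120 + 360*300 = 126120

126120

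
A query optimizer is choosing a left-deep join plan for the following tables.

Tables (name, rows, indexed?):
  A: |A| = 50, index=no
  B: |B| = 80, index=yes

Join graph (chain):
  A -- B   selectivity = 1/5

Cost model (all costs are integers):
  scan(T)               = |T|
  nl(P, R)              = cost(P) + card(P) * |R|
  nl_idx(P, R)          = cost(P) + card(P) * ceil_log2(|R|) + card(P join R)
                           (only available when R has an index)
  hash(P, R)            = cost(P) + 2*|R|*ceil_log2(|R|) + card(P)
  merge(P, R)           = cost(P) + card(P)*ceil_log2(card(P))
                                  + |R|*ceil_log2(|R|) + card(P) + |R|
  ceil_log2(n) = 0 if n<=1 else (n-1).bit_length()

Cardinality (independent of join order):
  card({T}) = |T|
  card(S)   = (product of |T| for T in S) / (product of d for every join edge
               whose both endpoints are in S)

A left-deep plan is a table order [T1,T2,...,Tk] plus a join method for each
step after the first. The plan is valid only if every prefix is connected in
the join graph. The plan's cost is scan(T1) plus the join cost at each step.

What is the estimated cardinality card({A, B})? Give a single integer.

Tables in S: A(50), B(80)
Edges inside S: A-B(d=5)
numerator = 50 * 80 = 4000
denominator = 5 = 5
card(S) = 4000 / 5 = 800

800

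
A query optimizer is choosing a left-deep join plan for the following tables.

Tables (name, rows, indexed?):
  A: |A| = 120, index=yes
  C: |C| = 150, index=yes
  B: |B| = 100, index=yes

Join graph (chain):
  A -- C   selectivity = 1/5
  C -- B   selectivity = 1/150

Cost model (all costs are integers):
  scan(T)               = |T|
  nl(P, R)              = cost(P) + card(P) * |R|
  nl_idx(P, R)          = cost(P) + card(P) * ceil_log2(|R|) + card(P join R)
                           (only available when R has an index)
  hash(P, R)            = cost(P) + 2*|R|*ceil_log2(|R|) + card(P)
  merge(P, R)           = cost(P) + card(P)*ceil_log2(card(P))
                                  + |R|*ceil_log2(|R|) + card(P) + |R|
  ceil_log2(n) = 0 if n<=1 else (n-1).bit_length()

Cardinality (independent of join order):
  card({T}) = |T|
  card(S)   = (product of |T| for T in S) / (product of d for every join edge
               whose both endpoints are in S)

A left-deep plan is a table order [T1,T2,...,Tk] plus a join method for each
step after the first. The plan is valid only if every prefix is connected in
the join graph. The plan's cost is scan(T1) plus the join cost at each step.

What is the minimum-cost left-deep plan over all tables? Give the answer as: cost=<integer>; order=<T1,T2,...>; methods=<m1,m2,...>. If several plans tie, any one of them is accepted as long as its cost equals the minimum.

Selinger DP (subsets sized 1..n):
  {A}: scan cost=120, card=120
  {C}: scan cost=150, card=150
  {B}: scan cost=100, card=100
  {AC}: card=3600; try (A,hash)→1980, (C,merge)→2430, (A,merge)→2460, (C,hash)→2640, (C,nl_idx)→4680, (A,nl_idx)→4800 …(+2); best=1980 via (A,hash)
  {BC}: card=100; try (C,nl_idx)→1000, (B,nl_idx)→1300, (B,hash)→1700, (C,merge)→2250, (B,merge)→2300, (C,hash)→2600 …(+2); best=1000 via (C,nl_idx)
  {ABC}: card=2400; try (A,merge)→2760, (A,hash)→2780, (A,nl_idx)→4100, (B,hash)→6980, (A,nl)→13000, (B,nl_idx)→29580 …(+2); best=2760 via (A,merge)

cost=2760; order=B,C,A; methods=nl_idx,merge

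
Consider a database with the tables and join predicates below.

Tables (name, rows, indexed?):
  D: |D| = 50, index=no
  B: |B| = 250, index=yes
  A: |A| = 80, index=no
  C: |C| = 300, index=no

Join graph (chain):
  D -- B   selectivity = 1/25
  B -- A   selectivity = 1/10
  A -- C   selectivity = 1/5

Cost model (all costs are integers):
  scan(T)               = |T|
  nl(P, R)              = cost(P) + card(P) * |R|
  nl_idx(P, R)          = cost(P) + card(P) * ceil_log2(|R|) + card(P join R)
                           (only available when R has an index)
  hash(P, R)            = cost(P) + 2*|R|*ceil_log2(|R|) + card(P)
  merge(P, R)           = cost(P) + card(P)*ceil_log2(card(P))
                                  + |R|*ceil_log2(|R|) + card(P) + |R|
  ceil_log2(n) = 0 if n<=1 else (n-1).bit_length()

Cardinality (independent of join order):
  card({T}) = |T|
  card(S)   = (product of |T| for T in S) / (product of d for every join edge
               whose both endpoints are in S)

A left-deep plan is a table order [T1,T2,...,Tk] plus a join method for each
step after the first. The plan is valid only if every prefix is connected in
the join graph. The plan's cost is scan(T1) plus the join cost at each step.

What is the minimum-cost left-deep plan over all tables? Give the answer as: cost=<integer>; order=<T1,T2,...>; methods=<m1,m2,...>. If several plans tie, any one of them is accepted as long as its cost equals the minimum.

Selinger DP (subsets sized 1..n):
  {D}: scan cost=50, card=50
  {B}: scan cost=250, card=250
  {A}: scan cost=80, card=80
  {C}: scan cost=300, card=300
  {BD}: card=500; try (B,nl_idx)→950, (D,hash)→1100, (B,merge)→2650, (D,merge)→2850, (B,hash)→4100, (B,nl)→12550 …(+1); best=950 via (B,nl_idx)
  {AB}: card=2000; try (A,hash)→1620, (B,nl_idx)→2720, (B,merge)→2970, (A,merge)→3140, (B,hash)→4160, (B,nl)→20080 …(+1); best=1620 via (A,hash)
  {AC}: card=4800; try (A,hash)→1720, (C,merge)→3720, (A,merge)→3940, (C,hash)→5560, (C,nl)→24080, (A,nl)→24300; best=1720 via (A,hash)
  {ABD}: card=4000; try (A,hash)→2570, (D,hash)→4220, (A,merge)→6590, (D,merge)→25970, (A,nl)→40950, (D,nl)→101620; best=2570 via (A,hash)
  {ABC}: card=120000; try (C,hash)→9020, (B,hash)→10520, (C,merge)→28620, (B,merge)→71170, (B,nl_idx)→160120, (C,nl)→601620 …(+1); best=9020 via (C,hash)
  {ABCD}: card=240000; try (C,hash)→11970, (C,merge)→57570, (D,hash)→129620, (C,nl)→1202570, (D,merge)→2169370, (D,nl)→6009020; best=11970 via (C,hash)

cost=11970; order=D,B,A,C; methods=nl_idx,hash,hash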